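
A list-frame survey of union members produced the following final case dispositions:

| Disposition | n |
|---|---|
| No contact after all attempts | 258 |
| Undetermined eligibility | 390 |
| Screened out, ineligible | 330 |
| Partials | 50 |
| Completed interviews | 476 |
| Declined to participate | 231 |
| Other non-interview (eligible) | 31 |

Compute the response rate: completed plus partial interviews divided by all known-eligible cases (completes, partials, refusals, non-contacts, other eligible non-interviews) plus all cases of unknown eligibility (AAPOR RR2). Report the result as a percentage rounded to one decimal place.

Num → 476 + 50 = 526
Denom → 476 + 50 + 231 + 258 + 31 + 390 = 1436
RR2 = 526 / 1436 = 0.3663

36.6%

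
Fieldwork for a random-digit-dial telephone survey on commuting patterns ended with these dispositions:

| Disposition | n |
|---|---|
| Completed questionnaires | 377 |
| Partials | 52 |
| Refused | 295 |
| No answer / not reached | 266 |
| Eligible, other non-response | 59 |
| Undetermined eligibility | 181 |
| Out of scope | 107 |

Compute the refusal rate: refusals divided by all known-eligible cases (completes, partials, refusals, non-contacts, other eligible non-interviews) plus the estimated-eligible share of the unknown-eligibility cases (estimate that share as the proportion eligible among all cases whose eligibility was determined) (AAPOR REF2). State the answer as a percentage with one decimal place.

Numerator → 295
Eligible (known) → 377 + 52 + 295 + 266 + 59 = 1049
e = 1049 / (1049 + 107) = 1049 / 1156 = 0.9074
Eligible share of unknowns → 0.9074 × 181 = 164.24
Denom → 1049 + 164.24 = 1213.24
REF2 = 295 / 1213.24 = 0.2432

24.3%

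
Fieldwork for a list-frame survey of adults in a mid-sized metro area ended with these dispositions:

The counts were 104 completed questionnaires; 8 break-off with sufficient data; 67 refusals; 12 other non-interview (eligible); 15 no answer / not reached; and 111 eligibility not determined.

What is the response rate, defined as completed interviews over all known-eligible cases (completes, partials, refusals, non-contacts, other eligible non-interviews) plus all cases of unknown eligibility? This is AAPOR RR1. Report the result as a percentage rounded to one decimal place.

Num: 104
Denom: 104 + 8 + 67 + 15 + 12 + 111 = 317
RR1 = 104 / 317 = 0.3281

32.8%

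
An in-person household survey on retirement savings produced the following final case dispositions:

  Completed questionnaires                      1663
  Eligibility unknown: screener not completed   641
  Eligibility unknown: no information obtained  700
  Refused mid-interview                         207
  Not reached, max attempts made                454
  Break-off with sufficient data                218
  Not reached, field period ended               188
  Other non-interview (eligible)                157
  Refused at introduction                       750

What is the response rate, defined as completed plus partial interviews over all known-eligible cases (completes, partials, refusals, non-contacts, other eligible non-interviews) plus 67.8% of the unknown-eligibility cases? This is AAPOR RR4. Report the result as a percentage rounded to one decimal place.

Refused = 750 + 207 = 957
No answer / not reached = 188 + 454 = 642
Unknown if eligible = 641 + 700 = 1341
Num = 1663 + 218 = 1881
Determined eligible = 1663 + 218 + 957 + 642 + 157 = 3637
e × U = 0.6780 × 1341 = 909.20
Base = 3637 + 909.20 = 4546.20
RR4 = 1881 / 4546.20 = 0.4138

41.4%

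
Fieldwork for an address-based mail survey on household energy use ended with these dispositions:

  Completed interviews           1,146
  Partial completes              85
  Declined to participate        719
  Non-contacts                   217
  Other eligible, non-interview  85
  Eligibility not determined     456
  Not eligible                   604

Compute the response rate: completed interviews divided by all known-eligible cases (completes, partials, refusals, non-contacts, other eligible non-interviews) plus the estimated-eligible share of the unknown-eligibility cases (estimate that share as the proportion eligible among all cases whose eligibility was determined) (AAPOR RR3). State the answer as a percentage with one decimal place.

Top: 1146
Determined eligible: 1146 + 85 + 719 + 217 + 85 = 2252
e = 2252 / (2252 + 604) = 2252 / 2856 = 0.7885
e × U: 0.7885 × 456 = 359.56
Denominator: 2252 + 359.56 = 2611.56
RR3 = 1146 / 2611.56 = 0.4388

43.9%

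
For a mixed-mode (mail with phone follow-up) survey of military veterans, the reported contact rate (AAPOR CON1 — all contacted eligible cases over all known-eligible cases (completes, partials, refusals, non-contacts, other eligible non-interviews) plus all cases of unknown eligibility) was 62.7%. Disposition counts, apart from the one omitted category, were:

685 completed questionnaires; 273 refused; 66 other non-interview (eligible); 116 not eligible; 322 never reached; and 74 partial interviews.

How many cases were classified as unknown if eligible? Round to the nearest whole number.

331

Top = 685 + 74 + 273 + 66 = 1098
CON1 = 1098 / D = 0.627
D = 1098 / 0.627 = 1751.2
Remaining denominator categories sum to 1420
unknown if eligible = 1751.2 − 1420 ≈ 331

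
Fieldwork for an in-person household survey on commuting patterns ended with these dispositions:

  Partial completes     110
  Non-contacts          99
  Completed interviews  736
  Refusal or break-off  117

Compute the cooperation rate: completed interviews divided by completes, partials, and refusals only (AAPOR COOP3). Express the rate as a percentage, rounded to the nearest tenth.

76.4%

Num = 736
Denominator = 736 + 110 + 117 = 963
COOP3 = 736 / 963 = 0.7643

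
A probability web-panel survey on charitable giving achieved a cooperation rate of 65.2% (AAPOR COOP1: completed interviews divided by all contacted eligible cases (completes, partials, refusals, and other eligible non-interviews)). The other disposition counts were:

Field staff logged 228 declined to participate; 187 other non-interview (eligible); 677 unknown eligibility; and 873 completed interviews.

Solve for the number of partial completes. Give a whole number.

COOP1 = 873 / D = 0.652
D = 873 / 0.652 = 1339.0
Remaining denominator categories sum to 1288
partial completes = 1339.0 − 1288 ≈ 51

51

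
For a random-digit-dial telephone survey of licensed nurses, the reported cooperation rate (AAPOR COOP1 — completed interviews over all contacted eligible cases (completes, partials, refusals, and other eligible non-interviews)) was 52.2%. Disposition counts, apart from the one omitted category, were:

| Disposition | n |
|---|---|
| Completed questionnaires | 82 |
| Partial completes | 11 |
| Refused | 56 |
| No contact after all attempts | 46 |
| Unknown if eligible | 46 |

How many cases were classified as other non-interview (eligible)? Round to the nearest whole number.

8

COOP1 = 82 / D = 0.522
D = 82 / 0.522 = 157.1
Remaining denominator categories sum to 149
other non-interview (eligible) = 157.1 − 149 ≈ 8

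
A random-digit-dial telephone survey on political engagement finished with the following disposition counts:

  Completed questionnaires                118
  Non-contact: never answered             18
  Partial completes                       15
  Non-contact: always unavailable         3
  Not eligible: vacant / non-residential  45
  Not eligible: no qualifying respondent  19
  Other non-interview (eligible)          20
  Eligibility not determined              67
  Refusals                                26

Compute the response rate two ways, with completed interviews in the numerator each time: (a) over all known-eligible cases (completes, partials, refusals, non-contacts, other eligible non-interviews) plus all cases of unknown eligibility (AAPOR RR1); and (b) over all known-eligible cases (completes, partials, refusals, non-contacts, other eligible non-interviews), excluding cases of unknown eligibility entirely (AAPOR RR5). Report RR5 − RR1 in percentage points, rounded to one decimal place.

Never reached = 18 + 3 = 21
Out of scope = 19 + 45 = 64
Top: 118
Base: 118 + 15 + 26 + 21 + 20 + 67 = 267
RR1 = 118 / 267 = 0.4419
Base: 118 + 15 + 26 + 21 + 20 = 200
RR5 = 118 / 200 = 0.5900
Difference = 59.00 − 44.19 = 14.81 percentage points

14.8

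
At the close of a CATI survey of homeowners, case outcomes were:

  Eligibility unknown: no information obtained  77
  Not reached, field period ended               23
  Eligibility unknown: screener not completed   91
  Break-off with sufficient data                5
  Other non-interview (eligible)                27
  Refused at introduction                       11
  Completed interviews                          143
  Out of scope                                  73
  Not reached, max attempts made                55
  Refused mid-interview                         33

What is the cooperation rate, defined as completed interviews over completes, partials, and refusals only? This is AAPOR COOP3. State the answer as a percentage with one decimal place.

74.5%

Refusals = 11 + 33 = 44
No answer / not reached = 23 + 55 = 78
Undetermined eligibility = 91 + 77 = 168
Top: 143
Base: 143 + 5 + 44 = 192
COOP3 = 143 / 192 = 0.7448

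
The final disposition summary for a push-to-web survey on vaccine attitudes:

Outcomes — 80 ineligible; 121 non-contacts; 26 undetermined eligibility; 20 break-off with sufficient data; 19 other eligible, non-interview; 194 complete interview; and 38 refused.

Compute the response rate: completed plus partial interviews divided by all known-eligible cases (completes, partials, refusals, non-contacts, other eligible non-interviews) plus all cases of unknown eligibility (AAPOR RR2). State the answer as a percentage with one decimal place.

Numerator = 194 + 20 = 214
Base = 194 + 20 + 38 + 121 + 19 + 26 = 418
RR2 = 214 / 418 = 0.5120

51.2%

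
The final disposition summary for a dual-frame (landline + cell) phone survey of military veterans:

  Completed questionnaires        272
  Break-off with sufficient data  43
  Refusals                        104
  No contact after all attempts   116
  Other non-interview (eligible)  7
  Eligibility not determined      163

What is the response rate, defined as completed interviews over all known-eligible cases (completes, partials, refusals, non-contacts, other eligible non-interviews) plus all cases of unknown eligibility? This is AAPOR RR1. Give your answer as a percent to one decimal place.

38.6%

Top → 272
Base → 272 + 43 + 104 + 116 + 7 + 163 = 705
RR1 = 272 / 705 = 0.3858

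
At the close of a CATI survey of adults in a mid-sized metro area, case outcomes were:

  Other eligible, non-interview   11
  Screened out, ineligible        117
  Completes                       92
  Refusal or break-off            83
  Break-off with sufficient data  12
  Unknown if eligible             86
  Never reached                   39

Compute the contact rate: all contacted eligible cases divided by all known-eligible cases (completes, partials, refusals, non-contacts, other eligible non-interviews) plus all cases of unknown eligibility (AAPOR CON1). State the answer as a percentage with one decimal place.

Top → 92 + 12 + 83 + 11 = 198
Denom → 92 + 12 + 83 + 39 + 11 + 86 = 323
CON1 = 198 / 323 = 0.6130

61.3%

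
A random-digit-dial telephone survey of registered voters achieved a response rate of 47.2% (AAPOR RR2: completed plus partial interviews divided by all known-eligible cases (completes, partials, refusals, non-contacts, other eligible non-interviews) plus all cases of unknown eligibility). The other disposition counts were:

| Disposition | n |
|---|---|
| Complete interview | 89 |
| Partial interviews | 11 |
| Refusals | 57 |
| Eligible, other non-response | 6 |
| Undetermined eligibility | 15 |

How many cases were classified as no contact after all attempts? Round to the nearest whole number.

Num = 89 + 11 = 100
RR2 = 100 / D = 0.472
D = 100 / 0.472 = 211.9
Rest of base = 178
no contact after all attempts = 211.9 − 178 ≈ 34

34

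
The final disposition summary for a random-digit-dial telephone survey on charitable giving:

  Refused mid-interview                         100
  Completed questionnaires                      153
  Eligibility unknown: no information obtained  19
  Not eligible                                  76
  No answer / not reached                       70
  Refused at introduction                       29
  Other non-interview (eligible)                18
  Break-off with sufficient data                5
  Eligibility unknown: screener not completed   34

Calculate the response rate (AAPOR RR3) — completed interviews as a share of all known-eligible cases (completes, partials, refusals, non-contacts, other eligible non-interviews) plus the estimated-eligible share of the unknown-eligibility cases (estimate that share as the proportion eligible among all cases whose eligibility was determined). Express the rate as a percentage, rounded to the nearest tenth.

36.5%

Refusals = 29 + 100 = 129
Eligibility not determined = 34 + 19 = 53
Top → 153
Eligible (known) → 153 + 5 + 129 + 70 + 18 = 375
e = 375 / (375 + 76) = 375 / 451 = 0.8315
e × U → 0.8315 × 53 = 44.07
Base → 375 + 44.07 = 419.07
RR3 = 153 / 419.07 = 0.3651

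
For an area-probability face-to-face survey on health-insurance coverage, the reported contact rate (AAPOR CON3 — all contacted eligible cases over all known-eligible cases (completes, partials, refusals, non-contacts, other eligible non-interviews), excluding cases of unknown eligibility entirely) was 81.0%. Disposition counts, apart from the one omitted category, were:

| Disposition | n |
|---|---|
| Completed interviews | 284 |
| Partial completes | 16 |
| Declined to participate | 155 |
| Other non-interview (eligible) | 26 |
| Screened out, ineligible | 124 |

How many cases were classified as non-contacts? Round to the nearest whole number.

Numerator → 284 + 16 + 155 + 26 = 481
CON3 = 481 / D = 0.810
D = 481 / 0.810 = 593.8
Other denominator terms total 481
non-contacts = 593.8 − 481 ≈ 113

113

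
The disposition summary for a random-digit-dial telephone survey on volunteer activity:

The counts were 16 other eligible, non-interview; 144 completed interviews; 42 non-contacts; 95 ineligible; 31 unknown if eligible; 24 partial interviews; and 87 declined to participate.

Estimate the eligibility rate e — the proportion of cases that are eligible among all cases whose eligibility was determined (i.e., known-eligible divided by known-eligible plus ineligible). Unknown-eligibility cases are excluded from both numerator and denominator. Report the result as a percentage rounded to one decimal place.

76.7%

Known eligible: 144 + 24 + 87 + 42 + 16 = 313
e = 313 / (313 + 95) = 313 / 408 = 0.7672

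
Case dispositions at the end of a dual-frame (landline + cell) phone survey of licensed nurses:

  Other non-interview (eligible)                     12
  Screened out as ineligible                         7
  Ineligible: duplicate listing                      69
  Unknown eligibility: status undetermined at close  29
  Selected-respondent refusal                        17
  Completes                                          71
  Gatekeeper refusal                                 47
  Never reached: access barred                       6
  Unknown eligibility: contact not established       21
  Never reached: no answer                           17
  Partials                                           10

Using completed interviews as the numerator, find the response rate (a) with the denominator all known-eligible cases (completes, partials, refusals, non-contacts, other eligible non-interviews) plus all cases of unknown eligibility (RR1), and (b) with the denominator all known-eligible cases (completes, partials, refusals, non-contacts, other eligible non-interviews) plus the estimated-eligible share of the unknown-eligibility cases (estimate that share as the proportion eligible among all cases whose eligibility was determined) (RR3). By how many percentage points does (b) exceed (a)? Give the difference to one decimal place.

2.1

Declined to participate = 47 + 17 = 64
Never reached = 17 + 6 = 23
Unknown eligibility = 21 + 29 = 50
Ineligible = 7 + 69 = 76
Numerator → 71
Base → 71 + 10 + 64 + 23 + 12 + 50 = 230
RR1 = 71 / 230 = 0.3087
Known eligible → 71 + 10 + 64 + 23 + 12 = 180
e = 180 / (180 + 76) = 180 / 256 = 0.7031
e × U → 0.7031 × 50 = 35.15
Base → 180 + 35.15 = 215.15
RR3 = 71 / 215.15 = 0.3300
Difference = 33.00 − 30.87 = 2.13 percentage points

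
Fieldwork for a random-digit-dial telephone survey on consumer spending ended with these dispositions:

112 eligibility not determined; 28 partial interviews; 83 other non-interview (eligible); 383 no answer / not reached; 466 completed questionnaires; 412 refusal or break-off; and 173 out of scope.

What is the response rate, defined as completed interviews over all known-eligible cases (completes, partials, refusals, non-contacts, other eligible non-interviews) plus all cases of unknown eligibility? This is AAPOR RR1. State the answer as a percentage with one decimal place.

31.4%

Num: 466
Denominator: 466 + 28 + 412 + 383 + 83 + 112 = 1484
RR1 = 466 / 1484 = 0.3140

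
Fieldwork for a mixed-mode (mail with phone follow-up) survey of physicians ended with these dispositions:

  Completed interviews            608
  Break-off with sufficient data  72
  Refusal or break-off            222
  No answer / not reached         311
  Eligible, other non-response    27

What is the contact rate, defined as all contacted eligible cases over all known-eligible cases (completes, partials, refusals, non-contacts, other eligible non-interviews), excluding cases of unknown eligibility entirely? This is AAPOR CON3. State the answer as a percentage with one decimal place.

74.9%

Numerator → 608 + 72 + 222 + 27 = 929
Denom → 608 + 72 + 222 + 311 + 27 = 1240
CON3 = 929 / 1240 = 0.7492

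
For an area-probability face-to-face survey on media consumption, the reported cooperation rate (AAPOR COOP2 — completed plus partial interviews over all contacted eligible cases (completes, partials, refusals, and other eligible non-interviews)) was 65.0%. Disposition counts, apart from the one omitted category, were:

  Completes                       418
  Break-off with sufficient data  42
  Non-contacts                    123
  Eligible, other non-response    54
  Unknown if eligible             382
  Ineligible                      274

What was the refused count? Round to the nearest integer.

194

Numerator: 418 + 42 = 460
COOP2 = 460 / D = 0.650
D = 460 / 0.650 = 707.7
Rest of base = 514
refused = 707.7 − 514 ≈ 194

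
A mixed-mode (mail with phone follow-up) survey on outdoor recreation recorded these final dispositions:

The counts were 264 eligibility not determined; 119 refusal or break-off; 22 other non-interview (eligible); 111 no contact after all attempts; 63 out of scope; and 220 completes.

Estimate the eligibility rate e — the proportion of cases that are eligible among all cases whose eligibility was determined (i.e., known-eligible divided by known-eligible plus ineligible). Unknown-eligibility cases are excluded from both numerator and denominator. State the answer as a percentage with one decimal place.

88.2%

Determined eligible = 220 + 119 + 111 + 22 = 472
e = 472 / (472 + 63) = 472 / 535 = 0.8822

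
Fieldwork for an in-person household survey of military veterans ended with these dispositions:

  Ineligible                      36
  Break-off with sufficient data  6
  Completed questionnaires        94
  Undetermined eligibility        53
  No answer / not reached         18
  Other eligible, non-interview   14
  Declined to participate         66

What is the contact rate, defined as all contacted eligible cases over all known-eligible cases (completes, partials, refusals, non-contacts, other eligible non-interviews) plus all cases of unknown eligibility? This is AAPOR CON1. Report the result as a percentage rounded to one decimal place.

Num = 94 + 6 + 66 + 14 = 180
Denom = 94 + 6 + 66 + 18 + 14 + 53 = 251
CON1 = 180 / 251 = 0.7171

71.7%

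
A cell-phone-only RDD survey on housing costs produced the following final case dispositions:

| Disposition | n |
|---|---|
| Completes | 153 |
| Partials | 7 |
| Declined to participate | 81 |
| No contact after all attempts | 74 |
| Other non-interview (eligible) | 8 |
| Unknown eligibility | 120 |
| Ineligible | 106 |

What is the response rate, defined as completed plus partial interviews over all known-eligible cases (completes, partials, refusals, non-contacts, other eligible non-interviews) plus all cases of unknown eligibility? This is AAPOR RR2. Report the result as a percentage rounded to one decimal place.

36.1%

Numerator = 153 + 7 = 160
Denom = 153 + 7 + 81 + 74 + 8 + 120 = 443
RR2 = 160 / 443 = 0.3612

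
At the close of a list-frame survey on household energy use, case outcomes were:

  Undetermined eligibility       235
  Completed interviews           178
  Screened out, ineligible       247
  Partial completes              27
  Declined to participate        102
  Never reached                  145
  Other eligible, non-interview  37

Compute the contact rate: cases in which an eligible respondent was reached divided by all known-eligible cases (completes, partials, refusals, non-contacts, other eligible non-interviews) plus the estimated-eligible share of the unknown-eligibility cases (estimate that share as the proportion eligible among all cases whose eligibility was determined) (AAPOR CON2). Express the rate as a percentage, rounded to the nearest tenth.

Top → 178 + 27 + 102 + 37 = 344
Determined eligible → 178 + 27 + 102 + 145 + 37 = 489
e = 489 / (489 + 247) = 489 / 736 = 0.6644
Estimated eligible among unknowns → 0.6644 × 235 = 156.13
Denom → 489 + 156.13 = 645.13
CON2 = 344 / 645.13 = 0.5332

53.3%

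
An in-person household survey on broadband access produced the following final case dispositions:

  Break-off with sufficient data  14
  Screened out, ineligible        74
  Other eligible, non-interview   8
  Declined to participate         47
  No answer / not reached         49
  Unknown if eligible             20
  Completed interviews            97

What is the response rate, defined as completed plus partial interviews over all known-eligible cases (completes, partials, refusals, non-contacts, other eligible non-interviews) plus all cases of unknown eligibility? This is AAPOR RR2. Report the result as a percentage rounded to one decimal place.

Num: 97 + 14 = 111
Denom: 97 + 14 + 47 + 49 + 8 + 20 = 235
RR2 = 111 / 235 = 0.4723

47.2%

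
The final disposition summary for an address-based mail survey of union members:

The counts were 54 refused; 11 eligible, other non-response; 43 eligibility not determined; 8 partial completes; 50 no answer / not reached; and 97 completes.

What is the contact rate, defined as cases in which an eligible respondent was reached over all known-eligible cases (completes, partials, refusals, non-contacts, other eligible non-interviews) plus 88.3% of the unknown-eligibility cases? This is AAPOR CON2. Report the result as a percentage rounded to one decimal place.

65.9%

Numerator = 97 + 8 + 54 + 11 = 170
Determined eligible = 97 + 8 + 54 + 50 + 11 = 220
e × U = 0.8830 × 43 = 37.97
Base = 220 + 37.97 = 257.97
CON2 = 170 / 257.97 = 0.6590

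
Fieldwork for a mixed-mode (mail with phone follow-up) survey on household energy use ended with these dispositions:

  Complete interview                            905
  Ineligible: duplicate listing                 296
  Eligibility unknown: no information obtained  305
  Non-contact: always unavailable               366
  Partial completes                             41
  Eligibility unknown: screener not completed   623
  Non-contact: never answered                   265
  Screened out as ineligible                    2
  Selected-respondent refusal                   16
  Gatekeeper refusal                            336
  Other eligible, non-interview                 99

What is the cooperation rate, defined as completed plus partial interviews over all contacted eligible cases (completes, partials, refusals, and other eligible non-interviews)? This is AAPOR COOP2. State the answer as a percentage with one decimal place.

67.7%

Declined to participate = 336 + 16 = 352
Non-contacts = 265 + 366 = 631
Eligibility not determined = 623 + 305 = 928
Not eligible = 2 + 296 = 298
Top = 905 + 41 = 946
Denom = 905 + 41 + 352 + 99 = 1397
COOP2 = 946 / 1397 = 0.6772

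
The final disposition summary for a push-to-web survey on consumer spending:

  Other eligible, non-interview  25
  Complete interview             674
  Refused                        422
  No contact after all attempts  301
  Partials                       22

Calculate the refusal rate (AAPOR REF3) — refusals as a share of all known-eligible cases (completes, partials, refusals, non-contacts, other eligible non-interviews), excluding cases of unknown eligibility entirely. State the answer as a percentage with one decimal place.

29.2%

Num → 422
Denom → 674 + 22 + 422 + 301 + 25 = 1444
REF3 = 422 / 1444 = 0.2922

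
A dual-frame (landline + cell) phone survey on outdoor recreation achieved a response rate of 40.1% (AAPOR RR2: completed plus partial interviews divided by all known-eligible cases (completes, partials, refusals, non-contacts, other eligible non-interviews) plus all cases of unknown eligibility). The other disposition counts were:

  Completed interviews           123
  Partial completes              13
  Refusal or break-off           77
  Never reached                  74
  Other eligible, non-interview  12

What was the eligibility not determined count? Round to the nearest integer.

Numerator = 123 + 13 = 136
RR2 = 136 / D = 0.401
D = 136 / 0.401 = 339.2
Remaining denominator categories sum to 299
eligibility not determined = 339.2 − 299 ≈ 40

40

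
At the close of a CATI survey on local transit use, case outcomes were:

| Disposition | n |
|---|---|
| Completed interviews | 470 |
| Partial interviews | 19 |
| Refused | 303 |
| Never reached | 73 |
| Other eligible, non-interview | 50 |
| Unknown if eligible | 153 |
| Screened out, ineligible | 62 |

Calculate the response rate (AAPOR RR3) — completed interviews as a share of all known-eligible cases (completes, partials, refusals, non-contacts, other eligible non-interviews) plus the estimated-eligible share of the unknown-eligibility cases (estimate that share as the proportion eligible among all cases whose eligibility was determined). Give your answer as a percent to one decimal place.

Top = 470
Determined eligible = 470 + 19 + 303 + 73 + 50 = 915
e = 915 / (915 + 62) = 915 / 977 = 0.9365
e × U = 0.9365 × 153 = 143.28
Denominator = 915 + 143.28 = 1058.28
RR3 = 470 / 1058.28 = 0.4441

44.4%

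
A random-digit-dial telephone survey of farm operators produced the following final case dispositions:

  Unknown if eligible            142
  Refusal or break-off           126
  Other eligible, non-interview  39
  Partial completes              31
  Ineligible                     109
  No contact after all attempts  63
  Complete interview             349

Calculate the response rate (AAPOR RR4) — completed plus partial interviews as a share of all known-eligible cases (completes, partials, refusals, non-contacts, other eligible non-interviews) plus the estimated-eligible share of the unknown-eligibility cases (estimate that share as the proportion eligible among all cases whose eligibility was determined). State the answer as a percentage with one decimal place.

52.2%

Numerator → 349 + 31 = 380
Determined eligible → 349 + 31 + 126 + 63 + 39 = 608
e = 608 / (608 + 109) = 608 / 717 = 0.8480
Estimated eligible among unknowns → 0.8480 × 142 = 120.42
Denom → 608 + 120.42 = 728.42
RR4 = 380 / 728.42 = 0.5217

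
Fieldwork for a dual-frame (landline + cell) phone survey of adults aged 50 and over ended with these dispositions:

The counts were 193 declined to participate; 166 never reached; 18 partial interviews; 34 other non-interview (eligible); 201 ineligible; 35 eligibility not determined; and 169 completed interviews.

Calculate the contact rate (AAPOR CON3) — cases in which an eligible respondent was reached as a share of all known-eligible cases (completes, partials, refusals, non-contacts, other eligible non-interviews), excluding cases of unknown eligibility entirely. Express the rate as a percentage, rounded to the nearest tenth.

Numerator → 169 + 18 + 193 + 34 = 414
Denominator → 169 + 18 + 193 + 166 + 34 = 580
CON3 = 414 / 580 = 0.7138

71.4%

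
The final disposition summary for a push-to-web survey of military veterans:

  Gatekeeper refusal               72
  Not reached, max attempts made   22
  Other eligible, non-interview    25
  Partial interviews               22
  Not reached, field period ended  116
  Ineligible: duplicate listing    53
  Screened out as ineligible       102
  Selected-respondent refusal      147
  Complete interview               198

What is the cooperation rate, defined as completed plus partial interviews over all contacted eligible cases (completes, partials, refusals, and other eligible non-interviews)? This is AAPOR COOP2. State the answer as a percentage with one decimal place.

47.4%

Refused = 72 + 147 = 219
Never reached = 116 + 22 = 138
Ineligible = 102 + 53 = 155
Num: 198 + 22 = 220
Denom: 198 + 22 + 219 + 25 = 464
COOP2 = 220 / 464 = 0.4741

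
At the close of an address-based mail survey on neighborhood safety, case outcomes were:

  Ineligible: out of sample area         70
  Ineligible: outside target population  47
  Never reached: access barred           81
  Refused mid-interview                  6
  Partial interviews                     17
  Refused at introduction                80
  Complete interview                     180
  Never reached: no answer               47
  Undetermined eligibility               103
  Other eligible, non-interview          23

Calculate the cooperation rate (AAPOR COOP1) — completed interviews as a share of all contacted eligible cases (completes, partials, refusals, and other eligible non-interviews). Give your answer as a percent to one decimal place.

Refusal or break-off = 80 + 6 = 86
No answer / not reached = 47 + 81 = 128
Out of scope = 47 + 70 = 117
Top = 180
Denom = 180 + 17 + 86 + 23 = 306
COOP1 = 180 / 306 = 0.5882

58.8%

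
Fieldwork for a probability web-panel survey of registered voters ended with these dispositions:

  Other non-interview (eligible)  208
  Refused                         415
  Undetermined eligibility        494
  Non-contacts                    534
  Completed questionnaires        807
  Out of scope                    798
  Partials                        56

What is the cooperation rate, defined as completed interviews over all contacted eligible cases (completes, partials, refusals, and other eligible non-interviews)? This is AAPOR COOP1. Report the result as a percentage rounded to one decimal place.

Num = 807
Denom = 807 + 56 + 415 + 208 = 1486
COOP1 = 807 / 1486 = 0.5431

54.3%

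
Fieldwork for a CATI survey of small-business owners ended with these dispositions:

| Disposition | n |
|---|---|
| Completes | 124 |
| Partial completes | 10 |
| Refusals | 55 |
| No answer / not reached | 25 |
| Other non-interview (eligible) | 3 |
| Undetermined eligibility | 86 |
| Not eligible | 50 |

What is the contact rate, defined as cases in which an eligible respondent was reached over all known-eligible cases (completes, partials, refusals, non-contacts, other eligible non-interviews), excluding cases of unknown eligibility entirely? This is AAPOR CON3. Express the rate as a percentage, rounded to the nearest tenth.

88.5%

Num → 124 + 10 + 55 + 3 = 192
Denom → 124 + 10 + 55 + 25 + 3 = 217
CON3 = 192 / 217 = 0.8848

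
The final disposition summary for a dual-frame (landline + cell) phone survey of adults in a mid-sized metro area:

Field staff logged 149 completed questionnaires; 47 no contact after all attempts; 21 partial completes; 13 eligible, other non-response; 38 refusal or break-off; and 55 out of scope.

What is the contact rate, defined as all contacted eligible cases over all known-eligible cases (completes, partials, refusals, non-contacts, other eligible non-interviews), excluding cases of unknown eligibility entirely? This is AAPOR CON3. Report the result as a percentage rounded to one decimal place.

Numerator → 149 + 21 + 38 + 13 = 221
Denominator → 149 + 21 + 38 + 47 + 13 = 268
CON3 = 221 / 268 = 0.8246

82.5%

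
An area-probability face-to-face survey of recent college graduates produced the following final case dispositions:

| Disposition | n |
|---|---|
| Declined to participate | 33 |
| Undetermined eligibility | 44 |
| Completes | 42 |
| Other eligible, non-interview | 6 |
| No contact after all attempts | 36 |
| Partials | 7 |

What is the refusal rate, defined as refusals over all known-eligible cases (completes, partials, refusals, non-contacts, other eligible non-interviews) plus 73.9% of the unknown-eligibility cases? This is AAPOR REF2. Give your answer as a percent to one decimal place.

Numerator = 33
Determined eligible = 42 + 7 + 33 + 36 + 6 = 124
Estimated eligible among unknowns = 0.7390 × 44 = 32.52
Base = 124 + 32.52 = 156.52
REF2 = 33 / 156.52 = 0.2108

21.1%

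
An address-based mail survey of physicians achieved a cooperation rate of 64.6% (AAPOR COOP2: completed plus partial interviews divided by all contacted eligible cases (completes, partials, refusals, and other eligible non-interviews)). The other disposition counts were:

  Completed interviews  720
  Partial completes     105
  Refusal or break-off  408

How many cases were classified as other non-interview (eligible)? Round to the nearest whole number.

Top → 720 + 105 = 825
COOP2 = 825 / D = 0.646
D = 825 / 0.646 = 1277.1
Rest of base = 1233
other non-interview (eligible) = 1277.1 − 1233 ≈ 44

44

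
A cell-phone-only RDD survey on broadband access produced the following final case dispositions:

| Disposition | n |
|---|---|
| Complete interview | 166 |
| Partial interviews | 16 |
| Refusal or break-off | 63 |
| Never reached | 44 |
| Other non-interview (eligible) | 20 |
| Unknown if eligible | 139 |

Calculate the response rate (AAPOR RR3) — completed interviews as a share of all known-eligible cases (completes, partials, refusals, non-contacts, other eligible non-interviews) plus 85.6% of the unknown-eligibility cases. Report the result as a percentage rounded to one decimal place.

Num: 166
Determined eligible: 166 + 16 + 63 + 44 + 20 = 309
e × U: 0.8560 × 139 = 118.98
Denom: 309 + 118.98 = 427.98
RR3 = 166 / 427.98 = 0.3879

38.8%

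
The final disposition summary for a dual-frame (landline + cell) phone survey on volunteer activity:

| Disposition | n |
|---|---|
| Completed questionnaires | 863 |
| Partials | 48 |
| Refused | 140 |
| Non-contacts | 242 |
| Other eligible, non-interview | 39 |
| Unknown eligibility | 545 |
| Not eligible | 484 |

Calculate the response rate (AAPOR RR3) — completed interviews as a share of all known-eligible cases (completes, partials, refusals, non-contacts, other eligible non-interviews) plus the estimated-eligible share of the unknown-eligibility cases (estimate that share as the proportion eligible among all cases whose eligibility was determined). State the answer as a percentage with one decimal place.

Numerator → 863
Known eligible → 863 + 48 + 140 + 242 + 39 = 1332
e = 1332 / (1332 + 484) = 1332 / 1816 = 0.7335
Eligible share of unknowns → 0.7335 × 545 = 399.76
Base → 1332 + 399.76 = 1731.76
RR3 = 863 / 1731.76 = 0.4983

49.8%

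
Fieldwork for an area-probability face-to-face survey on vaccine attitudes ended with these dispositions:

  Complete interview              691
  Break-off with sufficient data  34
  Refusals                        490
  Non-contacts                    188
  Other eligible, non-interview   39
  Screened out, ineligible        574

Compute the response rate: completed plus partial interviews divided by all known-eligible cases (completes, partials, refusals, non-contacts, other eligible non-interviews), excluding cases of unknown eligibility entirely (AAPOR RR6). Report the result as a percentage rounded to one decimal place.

Top → 691 + 34 = 725
Base → 691 + 34 + 490 + 188 + 39 = 1442
RR6 = 725 / 1442 = 0.5028

50.3%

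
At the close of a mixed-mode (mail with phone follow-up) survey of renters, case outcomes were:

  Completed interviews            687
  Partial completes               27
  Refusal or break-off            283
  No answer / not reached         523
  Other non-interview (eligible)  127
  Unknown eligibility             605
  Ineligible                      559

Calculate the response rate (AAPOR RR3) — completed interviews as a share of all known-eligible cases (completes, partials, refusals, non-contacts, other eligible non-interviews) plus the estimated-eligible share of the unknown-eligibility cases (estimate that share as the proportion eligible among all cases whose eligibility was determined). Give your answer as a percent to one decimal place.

Numerator: 687
Determined eligible: 687 + 27 + 283 + 523 + 127 = 1647
e = 1647 / (1647 + 559) = 1647 / 2206 = 0.7466
Eligible share of unknowns: 0.7466 × 605 = 451.69
Denominator: 1647 + 451.69 = 2098.69
RR3 = 687 / 2098.69 = 0.3273

32.7%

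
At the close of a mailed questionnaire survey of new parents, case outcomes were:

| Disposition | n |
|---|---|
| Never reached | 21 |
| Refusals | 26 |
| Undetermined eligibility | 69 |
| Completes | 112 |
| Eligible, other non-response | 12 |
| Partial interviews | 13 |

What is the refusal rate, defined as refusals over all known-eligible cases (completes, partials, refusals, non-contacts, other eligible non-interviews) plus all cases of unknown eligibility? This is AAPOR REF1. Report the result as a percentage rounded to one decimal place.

10.3%

Num: 26
Base: 112 + 13 + 26 + 21 + 12 + 69 = 253
REF1 = 26 / 253 = 0.1028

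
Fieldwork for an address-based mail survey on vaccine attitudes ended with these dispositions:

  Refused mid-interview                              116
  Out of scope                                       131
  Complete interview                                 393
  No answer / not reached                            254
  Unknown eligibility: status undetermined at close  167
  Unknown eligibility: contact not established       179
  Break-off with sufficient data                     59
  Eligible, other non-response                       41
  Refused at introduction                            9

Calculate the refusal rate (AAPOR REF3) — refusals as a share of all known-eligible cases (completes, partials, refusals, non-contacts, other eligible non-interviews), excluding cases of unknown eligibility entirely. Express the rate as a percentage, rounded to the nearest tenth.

Refusal or break-off = 9 + 116 = 125
Unknown eligibility = 179 + 167 = 346
Numerator: 125
Denom: 393 + 59 + 125 + 254 + 41 = 872
REF3 = 125 / 872 = 0.1433

14.3%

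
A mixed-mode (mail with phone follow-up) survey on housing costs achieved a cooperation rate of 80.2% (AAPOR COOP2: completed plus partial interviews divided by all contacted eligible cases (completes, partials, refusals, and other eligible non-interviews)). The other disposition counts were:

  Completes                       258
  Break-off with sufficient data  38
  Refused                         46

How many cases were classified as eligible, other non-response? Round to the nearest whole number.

27

Numerator → 258 + 38 = 296
COOP2 = 296 / D = 0.802
D = 296 / 0.802 = 369.1
Other denominator terms total 342
eligible, other non-response = 369.1 − 342 ≈ 27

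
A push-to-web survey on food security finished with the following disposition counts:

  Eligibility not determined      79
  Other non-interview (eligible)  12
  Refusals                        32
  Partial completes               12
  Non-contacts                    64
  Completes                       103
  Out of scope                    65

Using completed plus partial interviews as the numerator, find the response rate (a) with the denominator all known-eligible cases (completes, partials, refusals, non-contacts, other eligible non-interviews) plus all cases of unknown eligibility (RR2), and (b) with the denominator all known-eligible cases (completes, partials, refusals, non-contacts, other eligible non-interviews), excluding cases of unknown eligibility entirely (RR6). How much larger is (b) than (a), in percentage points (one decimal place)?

Num: 103 + 12 = 115
Base: 103 + 12 + 32 + 64 + 12 + 79 = 302
RR2 = 115 / 302 = 0.3808
Base: 103 + 12 + 32 + 64 + 12 = 223
RR6 = 115 / 223 = 0.5157
Difference = 51.57 − 38.08 = 13.49 percentage points

13.5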